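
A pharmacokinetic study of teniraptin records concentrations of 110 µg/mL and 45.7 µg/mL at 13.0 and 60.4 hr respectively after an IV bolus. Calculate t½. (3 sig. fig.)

37.4 hours

k = ln(C₁/C₂) / (t₂ − t₁) = ln(110/45.7) / (60.4 − 13.0)
  = 0.8784 / 47.40 = 0.01853 hr⁻¹
t½ = ln 2 / k = ln 2 / 0.01853 ≈ 37.4 hours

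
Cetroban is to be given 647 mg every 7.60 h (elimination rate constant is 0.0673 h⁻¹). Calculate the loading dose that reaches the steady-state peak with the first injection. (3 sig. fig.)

Accumulation ratio R = 1 / (1 − e^(−kτ)) = 1 / (1 − e^(−0.06730×7.60)) = 1 / (1 − 0.5996) = 2.498
Loading dose = maintenance dose × R = 647 × 2.498 ≈ 1620 mg

1620 mg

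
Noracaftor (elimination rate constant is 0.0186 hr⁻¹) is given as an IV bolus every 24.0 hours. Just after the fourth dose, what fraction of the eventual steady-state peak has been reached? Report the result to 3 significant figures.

f_n = 1 − e^(−nkτ) = 1 − e^(−4 × 0.01860 × 24.0) = 1 − e^(−1.786) = 1 − 0.1677 ≈ 0.832

0.832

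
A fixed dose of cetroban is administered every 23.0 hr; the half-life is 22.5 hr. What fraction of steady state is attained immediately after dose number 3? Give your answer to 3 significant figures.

k = ln 2 / 22.5 = 0.03081 hr⁻¹
f_n = 1 − e^(−nkτ) = 1 − e^(−3 × 0.03081 × 23.0) = 1 − e^(−2.126) = 1 − 0.1194 ≈ 0.881

0.881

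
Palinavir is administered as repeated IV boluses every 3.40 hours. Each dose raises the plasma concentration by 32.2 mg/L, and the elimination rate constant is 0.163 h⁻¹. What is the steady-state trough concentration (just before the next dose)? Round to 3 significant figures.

Fraction remaining after one interval: e^(−kτ) = e^(−0.1630 × 3.40) = 0.5745
R = 1 / (1 − 0.5745) = 2.350
Css,max = 32.2 × 2.350 = 75.68 mg/L
Css,min = Css,max × e^(−kτ) = 75.68 × 0.5745 ≈ 43.5 mg/L

43.5 mg/L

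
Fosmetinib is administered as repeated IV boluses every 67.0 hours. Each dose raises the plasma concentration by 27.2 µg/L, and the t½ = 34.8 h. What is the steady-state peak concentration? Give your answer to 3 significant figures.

36.9 µg/L

k = ln 2 / 34.8 = 0.01992 h⁻¹
Fraction remaining after one interval: e^(−kτ) = e^(−0.01992 × 67.0) = 0.2633
R = 1 / (1 − 0.2633) = 1.357
Css,max = 27.2 × 1.357 ≈ 36.9 µg/L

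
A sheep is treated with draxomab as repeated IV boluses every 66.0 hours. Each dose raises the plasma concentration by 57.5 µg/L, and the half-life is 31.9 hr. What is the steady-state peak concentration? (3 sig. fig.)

75.5 µg/L

k = ln 2 / 31.9 = 0.02173 hr⁻¹
Fraction remaining after one interval: e^(−kτ) = e^(−0.02173 × 66.0) = 0.2383
R = 1 / (1 − 0.2383) = 1.313
Css,max = 57.5 × 1.313 ≈ 75.5 µg/L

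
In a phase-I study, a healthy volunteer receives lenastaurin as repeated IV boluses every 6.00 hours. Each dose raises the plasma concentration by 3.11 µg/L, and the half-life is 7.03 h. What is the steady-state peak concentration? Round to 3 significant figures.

k = ln 2 / 7.03 = 0.09860 h⁻¹
Fraction remaining after one interval: e^(−kτ) = e^(−0.09860 × 6.00) = 0.5534
R = 1 / (1 − 0.5534) = 2.239
Css,max = 3.11 × 2.239 ≈ 6.96 µg/L

6.96 µg/L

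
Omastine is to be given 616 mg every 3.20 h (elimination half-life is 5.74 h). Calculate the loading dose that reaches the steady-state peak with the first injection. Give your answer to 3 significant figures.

1920 mg

k = ln 2 / 5.74 = 0.1208 h⁻¹
Accumulation ratio R = 1 / (1 − e^(−kτ)) = 1 / (1 − e^(−0.1208×3.20)) = 1 / (1 − 0.6795) = 3.120
Loading dose = maintenance dose × R = 616 × 3.120 ≈ 1920 mg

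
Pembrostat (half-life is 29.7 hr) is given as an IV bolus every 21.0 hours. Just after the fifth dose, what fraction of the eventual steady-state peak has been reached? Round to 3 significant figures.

0.914

k = ln 2 / 29.7 = 0.02334 hr⁻¹
f_n = 1 − e^(−nkτ) = 1 − e^(−5 × 0.02334 × 21.0) = 1 − e^(−2.451) = 1 − 0.08625 ≈ 0.914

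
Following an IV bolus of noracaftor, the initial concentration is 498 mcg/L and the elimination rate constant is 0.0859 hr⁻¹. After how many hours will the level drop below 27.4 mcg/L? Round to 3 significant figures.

C(t) = C₀ e^(−kt)  ⇒  t = ln(C₀/C) / k
t = ln(498/27.4) / 0.08590 = 2.900 / 0.08590 ≈ 33.8 hours

33.8 hours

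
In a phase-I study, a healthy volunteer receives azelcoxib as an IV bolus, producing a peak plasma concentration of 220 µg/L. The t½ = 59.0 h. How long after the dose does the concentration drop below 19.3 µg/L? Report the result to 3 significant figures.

207 hours

k = ln 2 / 59.0 = 0.01175 h⁻¹
C(t) = C₀ e^(−kt)  ⇒  t = ln(C₀/C) / k
t = ln(220/19.3) / 0.01175 = 2.434 / 0.01175 ≈ 207 hours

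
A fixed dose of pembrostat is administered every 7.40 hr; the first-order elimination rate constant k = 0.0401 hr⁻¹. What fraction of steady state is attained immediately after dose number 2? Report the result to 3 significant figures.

f_n = 1 − e^(−nkτ) = 1 − e^(−2 × 0.04010 × 7.40) = 1 − e^(−0.5935) = 1 − 0.5524 ≈ 0.448

0.448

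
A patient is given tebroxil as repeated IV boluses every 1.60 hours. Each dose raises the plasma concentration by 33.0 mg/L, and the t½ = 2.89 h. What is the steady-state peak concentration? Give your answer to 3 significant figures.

104 mg/L

k = ln 2 / 2.89 = 0.2398 h⁻¹
Fraction remaining after one interval: e^(−kτ) = e^(−0.2398 × 1.60) = 0.6813
R = 1 / (1 − 0.6813) = 3.138
Css,max = 33.0 × 3.138 ≈ 104 mg/L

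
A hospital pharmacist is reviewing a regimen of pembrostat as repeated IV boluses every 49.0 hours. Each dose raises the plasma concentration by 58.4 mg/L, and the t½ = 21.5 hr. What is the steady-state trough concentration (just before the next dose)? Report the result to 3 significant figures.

k = ln 2 / 21.5 = 0.03224 hr⁻¹
Fraction remaining after one interval: e^(−kτ) = e^(−0.03224 × 49.0) = 0.2060
R = 1 / (1 − 0.2060) = 1.259
Css,max = 58.4 × 1.259 = 73.55 mg/L
Css,min = Css,max × e^(−kτ) = 73.55 × 0.2060 ≈ 15.2 mg/L

15.2 mg/L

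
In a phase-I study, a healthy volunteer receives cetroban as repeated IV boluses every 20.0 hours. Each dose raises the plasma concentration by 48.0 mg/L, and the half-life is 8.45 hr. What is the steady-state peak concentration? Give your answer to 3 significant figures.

59.5 mg/L

k = ln 2 / 8.45 = 0.08203 hr⁻¹
Fraction remaining after one interval: e^(−kτ) = e^(−0.08203 × 20.0) = 0.1939
R = 1 / (1 − 0.1939) = 1.240
Css,max = 48.0 × 1.240 ≈ 59.5 mg/L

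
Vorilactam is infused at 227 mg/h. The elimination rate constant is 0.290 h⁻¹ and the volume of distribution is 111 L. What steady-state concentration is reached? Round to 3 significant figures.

7.05 mg/L

CL = k · V = 0.290 × 111 = 32.19 L/h
Css = rate / CL = 227 / 32.19 ≈ 7.05 mg/L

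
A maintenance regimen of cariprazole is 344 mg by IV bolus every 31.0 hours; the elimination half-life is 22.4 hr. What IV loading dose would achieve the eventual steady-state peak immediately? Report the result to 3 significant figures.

558 mg

k = ln 2 / 22.4 = 0.03094 hr⁻¹
Accumulation ratio R = 1 / (1 − e^(−kτ)) = 1 / (1 − e^(−0.03094×31.0)) = 1 / (1 − 0.3832) = 1.621
Loading dose = maintenance dose × R = 344 × 1.621 ≈ 558 mg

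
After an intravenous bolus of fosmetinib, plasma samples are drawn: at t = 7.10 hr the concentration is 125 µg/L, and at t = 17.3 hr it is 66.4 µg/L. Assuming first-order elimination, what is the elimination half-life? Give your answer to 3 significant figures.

11.2 hours

k = ln(C₁/C₂) / (t₂ − t₁) = ln(125/66.4) / (17.3 − 7.10)
  = 0.6326 / 10.20 = 0.06202 hr⁻¹
t½ = ln 2 / k = ln 2 / 0.06202 ≈ 11.2 hours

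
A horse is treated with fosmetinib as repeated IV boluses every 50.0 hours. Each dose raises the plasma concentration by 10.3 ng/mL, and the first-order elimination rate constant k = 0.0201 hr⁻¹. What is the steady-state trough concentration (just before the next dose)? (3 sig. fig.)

Fraction remaining after one interval: e^(−kτ) = e^(−0.02010 × 50.0) = 0.3660
R = 1 / (1 − 0.3660) = 1.577
Css,max = 10.3 × 1.577 = 16.25 ng/mL
Css,min = Css,max × e^(−kτ) = 16.25 × 0.3660 ≈ 5.95 ng/mL

5.95 ng/mL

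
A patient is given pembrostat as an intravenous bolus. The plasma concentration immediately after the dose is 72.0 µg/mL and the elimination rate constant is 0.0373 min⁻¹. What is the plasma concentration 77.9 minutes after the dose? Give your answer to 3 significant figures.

C(t) = C₀ e^(−kt) = 72.0 × e^(−0.03730 × 77.9) = 72.0 × e^(−2.906) = 72.0 × 0.05471 ≈ 3.94 µg/mL

3.94 µg/mL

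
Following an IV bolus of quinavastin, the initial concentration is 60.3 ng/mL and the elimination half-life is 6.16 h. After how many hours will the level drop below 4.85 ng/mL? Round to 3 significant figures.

k = ln 2 / 6.16 = 0.1125 h⁻¹
C(t) = C₀ e^(−kt)  ⇒  t = ln(C₀/C) / k
t = ln(60.3/4.85) / 0.1125 = 2.520 / 0.1125 ≈ 22.4 hours

22.4 hours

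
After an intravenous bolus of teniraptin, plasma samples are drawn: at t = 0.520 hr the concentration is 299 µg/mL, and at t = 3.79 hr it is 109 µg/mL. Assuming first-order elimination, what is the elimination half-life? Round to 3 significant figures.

2.25 hours

k = ln(C₁/C₂) / (t₂ − t₁) = ln(299/109) / (3.79 − 0.520)
  = 1.009 / 3.270 = 0.3086 hr⁻¹
t½ = ln 2 / k = ln 2 / 0.3086 ≈ 2.25 hours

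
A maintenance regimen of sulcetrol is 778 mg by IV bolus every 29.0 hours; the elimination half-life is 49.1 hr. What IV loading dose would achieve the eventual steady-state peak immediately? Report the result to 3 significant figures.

k = ln 2 / 49.1 = 0.01412 hr⁻¹
Accumulation ratio R = 1 / (1 − e^(−kτ)) = 1 / (1 − e^(−0.01412×29.0)) = 1 / (1 − 0.6641) = 2.977
Loading dose = maintenance dose × R = 778 × 2.977 ≈ 2320 mg

2320 mg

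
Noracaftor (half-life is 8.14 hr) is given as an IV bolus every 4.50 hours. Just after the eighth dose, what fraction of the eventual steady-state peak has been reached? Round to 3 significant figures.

k = ln 2 / 8.14 = 0.08515 hr⁻¹
f_n = 1 − e^(−nkτ) = 1 − e^(−8 × 0.08515 × 4.50) = 1 − e^(−3.066) = 1 − 0.04663 ≈ 0.953

0.953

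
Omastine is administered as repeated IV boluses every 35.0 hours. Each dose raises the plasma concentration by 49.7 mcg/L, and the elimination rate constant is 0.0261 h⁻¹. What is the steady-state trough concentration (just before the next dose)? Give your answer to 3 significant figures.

Fraction remaining after one interval: e^(−kτ) = e^(−0.02610 × 35.0) = 0.4011
R = 1 / (1 − 0.4011) = 1.670
Css,max = 49.7 × 1.670 = 82.99 mcg/L
Css,min = Css,max × e^(−kτ) = 82.99 × 0.4011 ≈ 33.3 mcg/L

33.3 mcg/L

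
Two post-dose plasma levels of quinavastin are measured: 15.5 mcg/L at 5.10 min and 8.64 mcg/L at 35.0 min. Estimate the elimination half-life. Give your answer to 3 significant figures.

k = ln(C₁/C₂) / (t₂ − t₁) = ln(15.5/8.64) / (35.0 − 5.10)
  = 0.5844 / 29.90 = 0.01955 min⁻¹
t½ = ln 2 / k = ln 2 / 0.01955 ≈ 35.5 minutes

35.5 minutes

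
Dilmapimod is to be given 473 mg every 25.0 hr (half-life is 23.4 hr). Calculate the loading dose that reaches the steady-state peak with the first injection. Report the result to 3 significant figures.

k = ln 2 / 23.4 = 0.02962 hr⁻¹
Accumulation ratio R = 1 / (1 − e^(−kτ)) = 1 / (1 − e^(−0.02962×25.0)) = 1 / (1 − 0.4769) = 1.912
Loading dose = maintenance dose × R = 473 × 1.912 ≈ 904 mg

904 mg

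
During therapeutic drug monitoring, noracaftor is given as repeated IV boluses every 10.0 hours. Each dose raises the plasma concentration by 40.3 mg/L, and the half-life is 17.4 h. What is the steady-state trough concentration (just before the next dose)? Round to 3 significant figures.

k = ln 2 / 17.4 = 0.03984 h⁻¹
Fraction remaining after one interval: e^(−kτ) = e^(−0.03984 × 10.0) = 0.6714
R = 1 / (1 − 0.6714) = 3.043
Css,max = 40.3 × 3.043 = 122.6 mg/L
Css,min = Css,max × e^(−kτ) = 122.6 × 0.6714 ≈ 82.3 mg/L

82.3 mg/L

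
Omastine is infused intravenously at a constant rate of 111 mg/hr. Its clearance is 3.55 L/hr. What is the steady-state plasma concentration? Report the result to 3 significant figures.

31.3 µg/mL

Css = infusion rate / CL = 111 / 3.55 ≈ 31.3 µg/mL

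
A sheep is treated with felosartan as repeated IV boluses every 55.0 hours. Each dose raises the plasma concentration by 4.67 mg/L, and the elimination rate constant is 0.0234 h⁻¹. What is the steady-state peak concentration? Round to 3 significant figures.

Fraction remaining after one interval: e^(−kτ) = e^(−0.02340 × 55.0) = 0.2761
R = 1 / (1 − 0.2761) = 1.381
Css,max = 4.67 × 1.381 ≈ 6.45 mg/L

6.45 mg/L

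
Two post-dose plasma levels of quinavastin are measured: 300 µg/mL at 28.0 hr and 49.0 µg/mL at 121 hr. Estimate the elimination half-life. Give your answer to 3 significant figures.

35.6 hours

k = ln(C₁/C₂) / (t₂ − t₁) = ln(300/49.0) / (121 − 28.0)
  = 1.812 / 93.00 = 0.01948 hr⁻¹
t½ = ln 2 / k = ln 2 / 0.01948 ≈ 35.6 hours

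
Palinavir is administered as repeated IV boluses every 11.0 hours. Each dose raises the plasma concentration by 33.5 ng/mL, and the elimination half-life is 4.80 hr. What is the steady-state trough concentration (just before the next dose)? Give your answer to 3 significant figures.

8.60 ng/mL

k = ln 2 / 4.80 = 0.1444 hr⁻¹
Fraction remaining after one interval: e^(−kτ) = e^(−0.1444 × 11.0) = 0.2042
R = 1 / (1 − 0.2042) = 1.257
Css,max = 33.5 × 1.257 = 42.10 ng/mL
Css,min = Css,max × e^(−kτ) = 42.10 × 0.2042 ≈ 8.60 ng/mL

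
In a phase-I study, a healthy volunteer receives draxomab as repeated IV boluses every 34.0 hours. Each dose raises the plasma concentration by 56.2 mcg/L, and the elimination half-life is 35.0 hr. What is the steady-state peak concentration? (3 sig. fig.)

115 mcg/L

k = ln 2 / 35.0 = 0.01980 hr⁻¹
Fraction remaining after one interval: e^(−kτ) = e^(−0.01980 × 34.0) = 0.5100
R = 1 / (1 − 0.5100) = 2.041
Css,max = 56.2 × 2.041 ≈ 115 mcg/L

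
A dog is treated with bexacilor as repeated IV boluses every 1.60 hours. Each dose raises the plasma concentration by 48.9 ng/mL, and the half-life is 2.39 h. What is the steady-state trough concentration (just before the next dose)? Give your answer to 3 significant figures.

82.8 ng/mL

k = ln 2 / 2.39 = 0.2900 h⁻¹
Fraction remaining after one interval: e^(−kτ) = e^(−0.2900 × 1.60) = 0.6287
R = 1 / (1 − 0.6287) = 2.694
Css,max = 48.9 × 2.694 = 131.7 ng/mL
Css,min = Css,max × e^(−kτ) = 131.7 × 0.6287 ≈ 82.8 ng/mL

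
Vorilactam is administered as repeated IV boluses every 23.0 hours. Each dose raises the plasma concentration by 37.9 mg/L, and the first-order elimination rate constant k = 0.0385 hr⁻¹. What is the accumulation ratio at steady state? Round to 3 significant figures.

1.70

Fraction remaining after one interval: e^(−kτ) = e^(−0.03850 × 23.0) = 0.4125
R = 1 / (1 − 0.4125) = 1 / 0.5875 ≈ 1.70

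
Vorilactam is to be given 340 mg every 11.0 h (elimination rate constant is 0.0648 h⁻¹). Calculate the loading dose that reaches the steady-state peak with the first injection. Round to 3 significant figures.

667 mg

Accumulation ratio R = 1 / (1 − e^(−kτ)) = 1 / (1 − e^(−0.06480×11.0)) = 1 / (1 − 0.4903) = 1.962
Loading dose = maintenance dose × R = 340 × 1.962 ≈ 667 mg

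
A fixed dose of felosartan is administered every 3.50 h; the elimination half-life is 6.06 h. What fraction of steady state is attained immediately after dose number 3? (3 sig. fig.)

0.699

k = ln 2 / 6.06 = 0.1144 h⁻¹
f_n = 1 − e^(−nkτ) = 1 − e^(−3 × 0.1144 × 3.50) = 1 − e^(−1.201) = 1 − 0.3009 ≈ 0.699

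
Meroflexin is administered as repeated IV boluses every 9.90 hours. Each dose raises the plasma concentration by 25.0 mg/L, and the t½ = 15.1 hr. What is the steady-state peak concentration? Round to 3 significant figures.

68.5 mg/L

k = ln 2 / 15.1 = 0.04590 hr⁻¹
Fraction remaining after one interval: e^(−kτ) = e^(−0.04590 × 9.90) = 0.6348
R = 1 / (1 − 0.6348) = 2.738
Css,max = 25.0 × 2.738 ≈ 68.5 mg/L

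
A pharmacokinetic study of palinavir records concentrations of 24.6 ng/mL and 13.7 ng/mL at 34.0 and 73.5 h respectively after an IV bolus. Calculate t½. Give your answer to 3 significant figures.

46.8 hours

k = ln(C₁/C₂) / (t₂ − t₁) = ln(24.6/13.7) / (73.5 − 34.0)
  = 0.5854 / 39.50 = 0.01482 h⁻¹
t½ = ln 2 / k = ln 2 / 0.01482 ≈ 46.8 hours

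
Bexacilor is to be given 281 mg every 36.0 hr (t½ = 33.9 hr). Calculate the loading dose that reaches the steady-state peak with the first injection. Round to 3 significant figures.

539 mg

k = ln 2 / 33.9 = 0.02045 hr⁻¹
Accumulation ratio R = 1 / (1 − e^(−kτ)) = 1 / (1 − e^(−0.02045×36.0)) = 1 / (1 − 0.4790) = 1.919
Loading dose = maintenance dose × R = 281 × 1.919 ≈ 539 mg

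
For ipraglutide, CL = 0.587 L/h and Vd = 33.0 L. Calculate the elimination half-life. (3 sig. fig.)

k = CL / V = 0.587 / 33.0 = 0.01779 h⁻¹
t½ = ln 2 / k = ln 2 / 0.01779 ≈ 39.0 hours

39.0 hours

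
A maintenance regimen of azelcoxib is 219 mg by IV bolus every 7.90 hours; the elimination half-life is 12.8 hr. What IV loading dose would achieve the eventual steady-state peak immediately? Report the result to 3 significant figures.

k = ln 2 / 12.8 = 0.05415 hr⁻¹
Accumulation ratio R = 1 / (1 − e^(−kτ)) = 1 / (1 − e^(−0.05415×7.90)) = 1 / (1 − 0.6519) = 2.873
Loading dose = maintenance dose × R = 219 × 2.873 ≈ 629 mg

629 mg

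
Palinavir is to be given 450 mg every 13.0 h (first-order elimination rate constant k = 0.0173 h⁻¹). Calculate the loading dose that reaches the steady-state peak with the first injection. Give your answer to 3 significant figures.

2230 mg

Accumulation ratio R = 1 / (1 − e^(−kτ)) = 1 / (1 − e^(−0.01730×13.0)) = 1 / (1 − 0.7986) = 4.965
Loading dose = maintenance dose × R = 450 × 4.965 ≈ 2230 mg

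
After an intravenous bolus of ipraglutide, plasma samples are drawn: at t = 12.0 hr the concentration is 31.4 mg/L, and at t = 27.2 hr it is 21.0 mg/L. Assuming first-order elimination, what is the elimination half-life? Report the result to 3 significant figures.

26.2 hours

k = ln(C₁/C₂) / (t₂ − t₁) = ln(31.4/21.0) / (27.2 − 12.0)
  = 0.4023 / 15.20 = 0.02647 hr⁻¹
t½ = ln 2 / k = ln 2 / 0.02647 ≈ 26.2 hours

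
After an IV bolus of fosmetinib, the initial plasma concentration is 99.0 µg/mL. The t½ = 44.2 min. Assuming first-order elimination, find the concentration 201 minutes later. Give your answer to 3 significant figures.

k = ln 2 / 44.2 = 0.01568 min⁻¹
201 min is 4.548 half-lives, so C = 99.0 × (1/2)^4.548 = 99.0 × 0.04276 ≈ 4.23 µg/mL

4.23 µg/mL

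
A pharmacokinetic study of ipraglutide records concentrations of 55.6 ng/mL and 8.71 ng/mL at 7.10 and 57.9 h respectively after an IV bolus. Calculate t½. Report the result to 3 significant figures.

19.0 hours

k = ln(C₁/C₂) / (t₂ − t₁) = ln(55.6/8.71) / (57.9 − 7.10)
  = 1.854 / 50.80 = 0.03649 h⁻¹
t½ = ln 2 / k = ln 2 / 0.03649 ≈ 19.0 hours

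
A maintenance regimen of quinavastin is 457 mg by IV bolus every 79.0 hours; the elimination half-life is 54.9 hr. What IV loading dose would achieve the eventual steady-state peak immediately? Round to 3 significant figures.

724 mg

k = ln 2 / 54.9 = 0.01263 hr⁻¹
Accumulation ratio R = 1 / (1 − e^(−kτ)) = 1 / (1 − e^(−0.01263×79.0)) = 1 / (1 − 0.3688) = 1.584
Loading dose = maintenance dose × R = 457 × 1.584 ≈ 724 mg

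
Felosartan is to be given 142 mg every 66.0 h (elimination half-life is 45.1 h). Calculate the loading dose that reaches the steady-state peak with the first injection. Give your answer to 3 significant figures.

k = ln 2 / 45.1 = 0.01537 h⁻¹
Accumulation ratio R = 1 / (1 − e^(−kτ)) = 1 / (1 − e^(−0.01537×66.0)) = 1 / (1 − 0.3626) = 1.569
Loading dose = maintenance dose × R = 142 × 1.569 ≈ 223 mg

223 mg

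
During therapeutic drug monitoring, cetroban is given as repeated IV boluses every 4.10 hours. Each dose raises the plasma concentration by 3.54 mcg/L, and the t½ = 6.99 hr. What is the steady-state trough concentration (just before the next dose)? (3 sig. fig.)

7.06 mcg/L

k = ln 2 / 6.99 = 0.09916 hr⁻¹
Fraction remaining after one interval: e^(−kτ) = e^(−0.09916 × 4.10) = 0.6659
R = 1 / (1 − 0.6659) = 2.993
Css,max = 3.54 × 2.993 = 10.60 mcg/L
Css,min = Css,max × e^(−kτ) = 10.60 × 0.6659 ≈ 7.06 mcg/L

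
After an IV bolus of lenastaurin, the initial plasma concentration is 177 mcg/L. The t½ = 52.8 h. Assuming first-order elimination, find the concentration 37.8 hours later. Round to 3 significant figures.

108 mcg/L

k = ln 2 / 52.8 = 0.01313 h⁻¹
37.8 h is 0.7159 half-lives, so C = 177 × (1/2)^0.7159 = 177 × 0.6088 ≈ 108 mcg/L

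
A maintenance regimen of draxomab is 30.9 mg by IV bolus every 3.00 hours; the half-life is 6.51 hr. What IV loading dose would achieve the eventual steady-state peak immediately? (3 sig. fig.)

k = ln 2 / 6.51 = 0.1065 hr⁻¹
Accumulation ratio R = 1 / (1 − e^(−kτ)) = 1 / (1 − e^(−0.1065×3.00)) = 1 / (1 − 0.7266) = 3.657
Loading dose = maintenance dose × R = 30.9 × 3.657 ≈ 113 mg

113 mg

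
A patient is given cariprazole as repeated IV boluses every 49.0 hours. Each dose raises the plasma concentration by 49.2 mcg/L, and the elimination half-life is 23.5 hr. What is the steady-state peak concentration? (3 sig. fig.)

64.4 mcg/L

k = ln 2 / 23.5 = 0.02950 hr⁻¹
Fraction remaining after one interval: e^(−kτ) = e^(−0.02950 × 49.0) = 0.2357
R = 1 / (1 − 0.2357) = 1.308
Css,max = 49.2 × 1.308 ≈ 64.4 mcg/L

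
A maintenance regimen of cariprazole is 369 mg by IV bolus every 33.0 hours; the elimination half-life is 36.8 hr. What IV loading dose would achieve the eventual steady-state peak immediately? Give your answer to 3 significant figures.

k = ln 2 / 36.8 = 0.01884 hr⁻¹
Accumulation ratio R = 1 / (1 − e^(−kτ)) = 1 / (1 − e^(−0.01884×33.0)) = 1 / (1 − 0.5371) = 2.160
Loading dose = maintenance dose × R = 369 × 2.160 ≈ 797 mg

797 mg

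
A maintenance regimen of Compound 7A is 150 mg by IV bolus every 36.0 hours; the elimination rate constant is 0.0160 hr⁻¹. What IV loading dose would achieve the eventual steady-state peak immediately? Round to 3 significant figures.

Accumulation ratio R = 1 / (1 − e^(−kτ)) = 1 / (1 − e^(−0.01600×36.0)) = 1 / (1 − 0.5621) = 2.284
Loading dose = maintenance dose × R = 150 × 2.284 ≈ 343 mg

343 mg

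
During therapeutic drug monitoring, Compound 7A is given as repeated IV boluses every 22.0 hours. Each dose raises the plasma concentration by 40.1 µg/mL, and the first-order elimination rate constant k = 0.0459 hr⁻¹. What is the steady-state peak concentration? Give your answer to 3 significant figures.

63.1 µg/mL

Fraction remaining after one interval: e^(−kτ) = e^(−0.04590 × 22.0) = 0.3643
R = 1 / (1 − 0.3643) = 1.573
Css,max = 40.1 × 1.573 ≈ 63.1 µg/mL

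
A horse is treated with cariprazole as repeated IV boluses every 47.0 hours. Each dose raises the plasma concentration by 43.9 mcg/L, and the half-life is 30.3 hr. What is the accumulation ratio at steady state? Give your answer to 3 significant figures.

1.52

k = ln 2 / 30.3 = 0.02288 hr⁻¹
Fraction remaining after one interval: e^(−kτ) = e^(−0.02288 × 47.0) = 0.3412
R = 1 / (1 − 0.3412) = 1 / 0.6588 ≈ 1.52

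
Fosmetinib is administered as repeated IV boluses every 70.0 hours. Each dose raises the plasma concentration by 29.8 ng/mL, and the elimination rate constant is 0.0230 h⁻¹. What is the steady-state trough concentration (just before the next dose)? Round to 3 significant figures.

Fraction remaining after one interval: e^(−kτ) = e^(−0.02300 × 70.0) = 0.1999
R = 1 / (1 − 0.1999) = 1.250
Css,max = 29.8 × 1.250 = 37.24 ng/mL
Css,min = Css,max × e^(−kτ) = 37.24 × 0.1999 ≈ 7.44 ng/mL

7.44 ng/mL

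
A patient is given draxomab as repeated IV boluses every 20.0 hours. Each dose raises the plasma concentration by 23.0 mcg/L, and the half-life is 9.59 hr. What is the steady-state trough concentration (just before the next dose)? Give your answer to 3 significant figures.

k = ln 2 / 9.59 = 0.07228 hr⁻¹
Fraction remaining after one interval: e^(−kτ) = e^(−0.07228 × 20.0) = 0.2356
R = 1 / (1 − 0.2356) = 1.308
Css,max = 23.0 × 1.308 = 30.09 mcg/L
Css,min = Css,max × e^(−kτ) = 30.09 × 0.2356 ≈ 7.09 mcg/L

7.09 mcg/L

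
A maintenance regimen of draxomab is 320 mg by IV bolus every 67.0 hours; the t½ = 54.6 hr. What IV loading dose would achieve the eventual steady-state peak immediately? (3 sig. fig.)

k = ln 2 / 54.6 = 0.01270 hr⁻¹
Accumulation ratio R = 1 / (1 − e^(−kτ)) = 1 / (1 − e^(−0.01270×67.0)) = 1 / (1 − 0.4272) = 1.746
Loading dose = maintenance dose × R = 320 × 1.746 ≈ 559 mg

559 mg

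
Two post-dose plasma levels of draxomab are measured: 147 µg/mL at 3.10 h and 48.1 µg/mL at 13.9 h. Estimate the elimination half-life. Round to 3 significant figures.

k = ln(C₁/C₂) / (t₂ − t₁) = ln(147/48.1) / (13.9 − 3.10)
  = 1.117 / 10.80 = 0.1034 h⁻¹
t½ = ln 2 / k = ln 2 / 0.1034 ≈ 6.70 hours

6.70 hours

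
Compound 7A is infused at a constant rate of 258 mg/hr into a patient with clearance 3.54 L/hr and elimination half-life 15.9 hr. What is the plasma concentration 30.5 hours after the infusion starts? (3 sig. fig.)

53.6 µg/mL

Css = rate / CL = 258 / 3.54 = 72.88 µg/mL
k = ln 2 / 15.9 = 0.04359 hr⁻¹
C(t) = Css (1 − e^(−kt)) = 72.88 × (1 − e^(−1.330)) = 72.88 × 0.7354 ≈ 53.6 µg/mL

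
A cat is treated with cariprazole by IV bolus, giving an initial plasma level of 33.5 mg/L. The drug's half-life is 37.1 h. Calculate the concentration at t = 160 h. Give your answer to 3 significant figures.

k = ln 2 / 37.1 = 0.01868 h⁻¹
C(t) = C₀ e^(−kt) = 33.5 × e^(−0.01868 × 160) = 33.5 × e^(−2.989) = 33.5 × 0.05032 ≈ 1.69 mg/L

1.69 mg/L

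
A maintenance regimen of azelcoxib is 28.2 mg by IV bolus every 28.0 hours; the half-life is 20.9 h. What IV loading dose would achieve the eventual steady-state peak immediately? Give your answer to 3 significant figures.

46.6 mg

k = ln 2 / 20.9 = 0.03316 h⁻¹
Accumulation ratio R = 1 / (1 − e^(−kτ)) = 1 / (1 − e^(−0.03316×28.0)) = 1 / (1 − 0.3951) = 1.653
Loading dose = maintenance dose × R = 28.2 × 1.653 ≈ 46.6 mg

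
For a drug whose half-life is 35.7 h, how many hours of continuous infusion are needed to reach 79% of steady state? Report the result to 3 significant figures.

k = ln 2 / 35.7 = 0.01942 h⁻¹
f = 1 − e^(−kt)  ⇒  t = −ln(1 − f) / k
t = −ln(1 − 0.79) / 0.01942 = 1.561 / 0.01942 ≈ 80.4 hours

80.4 hours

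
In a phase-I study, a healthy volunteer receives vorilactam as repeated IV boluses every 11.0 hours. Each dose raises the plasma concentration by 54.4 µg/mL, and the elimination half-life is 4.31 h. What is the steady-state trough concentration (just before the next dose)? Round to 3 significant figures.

k = ln 2 / 4.31 = 0.1608 h⁻¹
Fraction remaining after one interval: e^(−kτ) = e^(−0.1608 × 11.0) = 0.1705
R = 1 / (1 − 0.1705) = 1.206
Css,max = 54.4 × 1.206 = 65.58 µg/mL
Css,min = Css,max × e^(−kτ) = 65.58 × 0.1705 ≈ 11.2 µg/mL

11.2 µg/mL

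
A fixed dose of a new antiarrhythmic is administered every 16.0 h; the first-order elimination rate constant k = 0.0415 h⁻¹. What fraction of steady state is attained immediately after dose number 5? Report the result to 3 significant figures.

f_n = 1 − e^(−nkτ) = 1 − e^(−5 × 0.04150 × 16.0) = 1 − e^(−3.320) = 1 − 0.03615 ≈ 0.964

0.964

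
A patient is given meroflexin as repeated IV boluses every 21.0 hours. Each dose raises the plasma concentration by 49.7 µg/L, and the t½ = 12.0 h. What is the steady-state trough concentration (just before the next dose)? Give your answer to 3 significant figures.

21.0 µg/L

k = ln 2 / 12.0 = 0.05776 h⁻¹
Fraction remaining after one interval: e^(−kτ) = e^(−0.05776 × 21.0) = 0.2973
R = 1 / (1 − 0.2973) = 1.423
Css,max = 49.7 × 1.423 = 70.73 µg/L
Css,min = Css,max × e^(−kτ) = 70.73 × 0.2973 ≈ 21.0 µg/L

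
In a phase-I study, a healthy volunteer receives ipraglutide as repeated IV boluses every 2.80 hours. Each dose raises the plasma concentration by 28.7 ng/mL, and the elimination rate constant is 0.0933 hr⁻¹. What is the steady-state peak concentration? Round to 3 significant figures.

125 ng/mL

Fraction remaining after one interval: e^(−kτ) = e^(−0.09330 × 2.80) = 0.7701
R = 1 / (1 − 0.7701) = 4.350
Css,max = 28.7 × 4.350 ≈ 125 ng/mL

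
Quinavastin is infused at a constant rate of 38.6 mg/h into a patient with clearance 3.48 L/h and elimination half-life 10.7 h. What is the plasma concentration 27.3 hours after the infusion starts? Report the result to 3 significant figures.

Css = rate / CL = 38.6 / 3.48 = 11.09 µg/mL
k = ln 2 / 10.7 = 0.06478 h⁻¹
C(t) = Css (1 − e^(−kt)) = 11.09 × (1 − e^(−1.768)) = 11.09 × 0.8294 ≈ 9.20 µg/mL

9.20 µg/mL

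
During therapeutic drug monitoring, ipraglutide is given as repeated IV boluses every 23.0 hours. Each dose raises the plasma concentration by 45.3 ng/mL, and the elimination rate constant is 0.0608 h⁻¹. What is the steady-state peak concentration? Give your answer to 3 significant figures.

Fraction remaining after one interval: e^(−kτ) = e^(−0.06080 × 23.0) = 0.2470
R = 1 / (1 − 0.2470) = 1.328
Css,max = 45.3 × 1.328 ≈ 60.2 ng/mL

60.2 ng/mL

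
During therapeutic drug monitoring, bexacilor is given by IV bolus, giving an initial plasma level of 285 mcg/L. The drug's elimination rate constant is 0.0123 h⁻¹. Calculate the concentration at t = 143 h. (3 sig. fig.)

49.1 mcg/L

C(t) = C₀ e^(−kt) = 285 × e^(−0.01230 × 143) = 285 × e^(−1.759) = 285 × 0.1722 ≈ 49.1 mcg/L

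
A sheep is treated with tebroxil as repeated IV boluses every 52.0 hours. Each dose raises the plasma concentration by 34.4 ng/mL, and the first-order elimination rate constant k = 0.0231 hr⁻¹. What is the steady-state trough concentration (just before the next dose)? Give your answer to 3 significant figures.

Fraction remaining after one interval: e^(−kτ) = e^(−0.02310 × 52.0) = 0.3008
R = 1 / (1 − 0.3008) = 1.430
Css,max = 34.4 × 1.430 = 49.20 ng/mL
Css,min = Css,max × e^(−kτ) = 49.20 × 0.3008 ≈ 14.8 ng/mL

14.8 ng/mL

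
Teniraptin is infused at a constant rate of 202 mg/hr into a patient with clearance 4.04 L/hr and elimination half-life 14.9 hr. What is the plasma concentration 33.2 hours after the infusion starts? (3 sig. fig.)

39.3 µg/mL

Css = rate / CL = 202 / 4.04 = 50.00 µg/mL
k = ln 2 / 14.9 = 0.04652 hr⁻¹
C(t) = Css (1 − e^(−kt)) = 50.00 × (1 − e^(−1.544)) = 50.00 × 0.7866 ≈ 39.3 µg/mL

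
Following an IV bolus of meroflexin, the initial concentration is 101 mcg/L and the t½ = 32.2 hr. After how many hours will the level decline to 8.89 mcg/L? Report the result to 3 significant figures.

k = ln 2 / 32.2 = 0.02153 hr⁻¹
C(t) = C₀ e^(−kt)  ⇒  t = ln(C₀/C) / k
t = ln(101/8.89) / 0.02153 = 2.430 / 0.02153 ≈ 113 hours

113 hours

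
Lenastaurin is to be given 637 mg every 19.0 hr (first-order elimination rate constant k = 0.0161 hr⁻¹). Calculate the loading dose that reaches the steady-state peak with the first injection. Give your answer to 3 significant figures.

2420 mg

Accumulation ratio R = 1 / (1 − e^(−kτ)) = 1 / (1 − e^(−0.01610×19.0)) = 1 / (1 − 0.7365) = 3.794
Loading dose = maintenance dose × R = 637 × 3.794 ≈ 2420 mg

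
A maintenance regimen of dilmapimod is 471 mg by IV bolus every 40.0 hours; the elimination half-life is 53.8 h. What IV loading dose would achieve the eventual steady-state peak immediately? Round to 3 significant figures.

k = ln 2 / 53.8 = 0.01288 h⁻¹
Accumulation ratio R = 1 / (1 − e^(−kτ)) = 1 / (1 − e^(−0.01288×40.0)) = 1 / (1 − 0.5973) = 2.483
Loading dose = maintenance dose × R = 471 × 2.483 ≈ 1170 mg

1170 mg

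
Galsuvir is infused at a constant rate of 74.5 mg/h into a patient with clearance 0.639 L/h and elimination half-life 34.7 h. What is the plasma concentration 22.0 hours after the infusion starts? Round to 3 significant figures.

Css = rate / CL = 74.5 / 0.639 = 116.6 mg/L
k = ln 2 / 34.7 = 0.01998 h⁻¹
C(t) = Css (1 − e^(−kt)) = 116.6 × (1 − e^(−0.4395)) = 116.6 × 0.3556 ≈ 41.5 mg/L

41.5 mg/L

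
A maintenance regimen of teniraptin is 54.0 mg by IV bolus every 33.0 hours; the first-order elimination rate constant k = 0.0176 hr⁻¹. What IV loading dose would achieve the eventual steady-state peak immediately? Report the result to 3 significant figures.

123 mg

Accumulation ratio R = 1 / (1 − e^(−kτ)) = 1 / (1 − e^(−0.01760×33.0)) = 1 / (1 − 0.5595) = 2.270
Loading dose = maintenance dose × R = 54.0 × 2.270 ≈ 123 mg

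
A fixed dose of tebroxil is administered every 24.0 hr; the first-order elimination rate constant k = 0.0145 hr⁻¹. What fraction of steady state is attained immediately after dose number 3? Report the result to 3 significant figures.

f_n = 1 − e^(−nkτ) = 1 − e^(−3 × 0.01450 × 24.0) = 1 − e^(−1.044) = 1 − 0.3520 ≈ 0.648

0.648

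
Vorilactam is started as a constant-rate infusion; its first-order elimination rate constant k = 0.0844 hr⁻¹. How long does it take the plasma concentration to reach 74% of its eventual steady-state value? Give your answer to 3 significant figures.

16.0 hours

f = 1 − e^(−kt)  ⇒  t = −ln(1 − f) / k
t = −ln(1 − 0.74) / 0.08440 = 1.347 / 0.08440 ≈ 16.0 hours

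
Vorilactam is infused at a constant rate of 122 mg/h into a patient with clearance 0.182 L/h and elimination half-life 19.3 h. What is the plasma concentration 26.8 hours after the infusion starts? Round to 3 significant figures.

414 µg/mL

Css = rate / CL = 122 / 0.182 = 670.3 µg/mL
k = ln 2 / 19.3 = 0.03591 h⁻¹
C(t) = Css (1 − e^(−kt)) = 670.3 × (1 − e^(−0.9625)) = 670.3 × 0.6181 ≈ 414 µg/mL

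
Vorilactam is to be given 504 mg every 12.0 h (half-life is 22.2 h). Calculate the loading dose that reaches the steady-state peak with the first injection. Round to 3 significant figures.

1610 mg

k = ln 2 / 22.2 = 0.03122 h⁻¹
Accumulation ratio R = 1 / (1 − e^(−kτ)) = 1 / (1 − e^(−0.03122×12.0)) = 1 / (1 − 0.6875) = 3.200
Loading dose = maintenance dose × R = 504 × 3.200 ≈ 1610 mg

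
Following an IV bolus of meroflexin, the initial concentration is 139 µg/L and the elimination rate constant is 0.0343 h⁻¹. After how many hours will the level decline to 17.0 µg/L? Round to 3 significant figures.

C(t) = C₀ e^(−kt)  ⇒  t = ln(C₀/C) / k
t = ln(139/17.0) / 0.03430 = 2.101 / 0.03430 ≈ 61.3 hours

61.3 hours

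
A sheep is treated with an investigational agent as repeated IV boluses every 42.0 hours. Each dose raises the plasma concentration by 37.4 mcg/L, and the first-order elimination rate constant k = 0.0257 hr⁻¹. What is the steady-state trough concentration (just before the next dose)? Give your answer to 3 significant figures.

19.2 mcg/L

Fraction remaining after one interval: e^(−kτ) = e^(−0.02570 × 42.0) = 0.3398
R = 1 / (1 − 0.3398) = 1.515
Css,max = 37.4 × 1.515 = 56.65 mcg/L
Css,min = Css,max × e^(−kτ) = 56.65 × 0.3398 ≈ 19.2 mcg/L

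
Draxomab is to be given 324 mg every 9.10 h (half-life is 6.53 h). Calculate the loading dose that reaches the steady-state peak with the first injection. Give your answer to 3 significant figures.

k = ln 2 / 6.53 = 0.1061 h⁻¹
Accumulation ratio R = 1 / (1 − e^(−kτ)) = 1 / (1 − e^(−0.1061×9.10)) = 1 / (1 − 0.3806) = 1.615
Loading dose = maintenance dose × R = 324 × 1.615 ≈ 523 mg

523 mg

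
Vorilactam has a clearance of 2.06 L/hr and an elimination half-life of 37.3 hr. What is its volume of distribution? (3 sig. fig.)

111 L

k = ln 2 / t½ = ln 2 / 37.3 = 0.01858 hr⁻¹
V = CL / k = 2.06 / 0.01858 ≈ 111 L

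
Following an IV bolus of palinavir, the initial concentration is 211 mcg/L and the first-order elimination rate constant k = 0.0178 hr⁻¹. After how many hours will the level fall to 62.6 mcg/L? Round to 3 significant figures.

68.3 hours

C(t) = C₀ e^(−kt)  ⇒  t = ln(C₀/C) / k
t = ln(211/62.6) / 0.01780 = 1.215 / 0.01780 ≈ 68.3 hours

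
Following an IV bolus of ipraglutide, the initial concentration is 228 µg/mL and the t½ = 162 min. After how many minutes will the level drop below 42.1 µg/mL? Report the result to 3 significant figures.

k = ln 2 / 162 = 0.004279 min⁻¹
C(t) = C₀ e^(−kt)  ⇒  t = ln(C₀/C) / k
t = ln(228/42.1) / 0.004279 = 1.689 / 0.004279 ≈ 395 minutes

395 minutes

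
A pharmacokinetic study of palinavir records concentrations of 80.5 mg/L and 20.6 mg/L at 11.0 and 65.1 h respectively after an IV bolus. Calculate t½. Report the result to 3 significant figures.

k = ln(C₁/C₂) / (t₂ − t₁) = ln(80.5/20.6) / (65.1 − 11.0)
  = 1.363 / 54.10 = 0.02519 h⁻¹
t½ = ln 2 / k = ln 2 / 0.02519 ≈ 27.5 hours

27.5 hours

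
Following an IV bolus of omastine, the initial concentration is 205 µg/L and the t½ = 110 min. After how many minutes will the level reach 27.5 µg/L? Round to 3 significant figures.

k = ln 2 / 110 = 0.006301 min⁻¹
C(t) = C₀ e^(−kt)  ⇒  t = ln(C₀/C) / k
t = ln(205/27.5) / 0.006301 = 2.009 / 0.006301 ≈ 319 minutes

319 minutes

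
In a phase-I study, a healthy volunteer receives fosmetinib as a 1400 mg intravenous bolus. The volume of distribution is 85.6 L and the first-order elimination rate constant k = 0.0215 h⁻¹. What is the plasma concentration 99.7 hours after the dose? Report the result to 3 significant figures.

1.92 µg/mL

C₀ = dose / V = 1400 / 85.6 = 16.36 µg/mL
C(t) = C₀ e^(−kt) = 16.36 × e^(−0.02150 × 99.7) = 16.36 × e^(−2.144) = 16.36 × 0.1172 ≈ 1.92 µg/mL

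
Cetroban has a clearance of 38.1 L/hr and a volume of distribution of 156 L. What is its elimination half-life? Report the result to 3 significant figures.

k = CL / V = 38.1 / 156 = 0.2442 hr⁻¹
t½ = ln 2 / k = ln 2 / 0.2442 ≈ 2.84 hours

2.84 hours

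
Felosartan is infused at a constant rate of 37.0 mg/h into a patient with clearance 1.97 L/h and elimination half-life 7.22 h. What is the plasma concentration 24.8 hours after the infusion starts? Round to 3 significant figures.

Css = rate / CL = 37.0 / 1.97 = 18.78 µg/mL
k = ln 2 / 7.22 = 0.09600 h⁻¹
C(t) = Css (1 − e^(−kt)) = 18.78 × (1 − e^(−2.381)) = 18.78 × 0.9075 ≈ 17.0 µg/mL

17.0 µg/mL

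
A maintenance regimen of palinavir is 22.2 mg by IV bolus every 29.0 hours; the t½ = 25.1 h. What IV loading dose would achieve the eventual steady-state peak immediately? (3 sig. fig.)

40.3 mg

k = ln 2 / 25.1 = 0.02762 h⁻¹
Accumulation ratio R = 1 / (1 − e^(−kτ)) = 1 / (1 − e^(−0.02762×29.0)) = 1 / (1 − 0.4489) = 1.815
Loading dose = maintenance dose × R = 22.2 × 1.815 ≈ 40.3 mg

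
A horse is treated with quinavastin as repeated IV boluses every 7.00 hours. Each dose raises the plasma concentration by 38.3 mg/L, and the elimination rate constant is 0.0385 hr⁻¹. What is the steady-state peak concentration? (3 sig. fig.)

162 mg/L

Fraction remaining after one interval: e^(−kτ) = e^(−0.03850 × 7.00) = 0.7638
R = 1 / (1 − 0.7638) = 4.233
Css,max = 38.3 × 4.233 ≈ 162 mg/L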